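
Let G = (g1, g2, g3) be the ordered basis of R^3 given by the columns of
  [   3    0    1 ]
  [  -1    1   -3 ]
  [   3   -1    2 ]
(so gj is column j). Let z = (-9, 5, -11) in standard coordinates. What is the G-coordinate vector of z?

We seek scalars with c_1 g1 + ... + c_3 g3 = z; equivalently solve M c = z where the columns of M are g1, ..., g3.
Row-reducing the augmented matrix [M | z] gives c = (-3, 2, 0).
Check: -3g1 + 2g2 + 0·g3 = (-9, 5, -11).

(-3, 2, 0)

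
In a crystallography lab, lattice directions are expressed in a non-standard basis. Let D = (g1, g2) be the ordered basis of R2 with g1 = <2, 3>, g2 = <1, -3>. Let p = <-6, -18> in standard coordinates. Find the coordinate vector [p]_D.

<-4, 2>

We seek scalars with c_1 g1 + c_2 g2 = p; equivalently solve M c = p where the columns of M are g1, g2.
System: 2c_1 + c_2 = -6, 3c_1 - 3c_2 = -18; solving gives c_1 = -4, c_2 = 2.
Check: -4g1 + 2g2 = <-6, -18>.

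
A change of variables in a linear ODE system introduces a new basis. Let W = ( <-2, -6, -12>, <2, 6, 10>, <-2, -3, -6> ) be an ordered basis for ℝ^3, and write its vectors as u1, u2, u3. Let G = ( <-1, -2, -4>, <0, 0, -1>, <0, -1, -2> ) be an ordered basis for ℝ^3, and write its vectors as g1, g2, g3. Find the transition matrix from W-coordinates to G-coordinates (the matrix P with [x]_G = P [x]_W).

Let M have columns uj and N have columns gj. Then for every x, N [x]_G = x = M [x]_W, so P = N^(-1) M.
Since det N = 1, N^(-1) has integer entries; multiplying gives P = [[2, -2, 2], [0, 2, 0], [2, -2, -1]].

[[2, -2, 2], [0, 2, 0], [2, -2, -1]]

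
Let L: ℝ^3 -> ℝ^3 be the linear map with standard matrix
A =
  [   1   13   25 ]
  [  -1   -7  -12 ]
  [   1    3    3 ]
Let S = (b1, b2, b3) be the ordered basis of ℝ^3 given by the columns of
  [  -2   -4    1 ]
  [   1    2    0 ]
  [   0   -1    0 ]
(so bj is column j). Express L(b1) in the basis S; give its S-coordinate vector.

Compute L(b1) = A b1 = [11, -5, 1] in standard coordinates.
Then write this in S-coordinates: solve for y in y_1 b1 + ... + y_3 b3 = [11, -5, 1].
This gives y = [-3, -1, 1], which is column 1 of [L]_S.

[-3, -1, 1]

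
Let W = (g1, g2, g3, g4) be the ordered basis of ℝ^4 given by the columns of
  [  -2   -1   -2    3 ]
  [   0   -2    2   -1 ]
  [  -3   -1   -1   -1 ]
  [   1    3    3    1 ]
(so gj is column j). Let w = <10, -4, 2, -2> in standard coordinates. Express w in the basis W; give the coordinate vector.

<-1, 0, -1, 2>

[w]_W is the unique c with M c = w, where M has columns g1, ..., g4.
Solving this 4x4 system gives c = (-1, 0, -1, 2).
Check: -g1 + 0·g2 - g3 + 2g4 = <10, -4, 2, -2>.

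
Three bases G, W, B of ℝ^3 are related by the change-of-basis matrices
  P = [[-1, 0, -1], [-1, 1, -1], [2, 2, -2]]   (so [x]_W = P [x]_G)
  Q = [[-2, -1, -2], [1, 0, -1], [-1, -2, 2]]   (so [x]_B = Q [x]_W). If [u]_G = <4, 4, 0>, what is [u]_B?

<-24, -20, 36>

Composing the changes, [u]_B = Q P [u]_G.
Q P = [[-1, -5, 7], [-3, -2, 1], [7, 2, -1]]; applying this to <4, 4, 0> gives <-24, -20, 36>.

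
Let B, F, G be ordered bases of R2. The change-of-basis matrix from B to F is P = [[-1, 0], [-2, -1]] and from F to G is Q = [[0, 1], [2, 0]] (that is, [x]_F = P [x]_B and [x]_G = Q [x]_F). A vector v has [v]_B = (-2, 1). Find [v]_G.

Composing the changes, [v]_G = Q P [v]_B.
Q P = [[-2, -1], [-2, 0]]; applying this to (-2, 1) gives (3, 4).

(3, 4)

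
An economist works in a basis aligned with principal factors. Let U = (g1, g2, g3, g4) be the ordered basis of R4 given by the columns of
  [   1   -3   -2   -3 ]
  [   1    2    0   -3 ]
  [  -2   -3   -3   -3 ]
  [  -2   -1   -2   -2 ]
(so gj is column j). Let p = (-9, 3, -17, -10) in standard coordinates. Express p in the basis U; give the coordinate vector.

(4, 4, -4, 3)

Write p = c_1 g1 + ... + c_4 g4 and solve for the c_i.
Gaussian elimination on [M | p] yields c = (4, 4, -4, 3).
Check: 4g1 + 4g2 - 4g3 + 3g4 = (-9, 3, -17, -10).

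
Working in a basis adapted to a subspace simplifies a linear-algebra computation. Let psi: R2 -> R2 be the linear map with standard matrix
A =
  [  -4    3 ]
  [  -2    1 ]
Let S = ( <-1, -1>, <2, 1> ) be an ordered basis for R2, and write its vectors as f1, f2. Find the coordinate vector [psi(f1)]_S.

Compute psi(f1) = A f1 = <1, 1> in standard coordinates.
Then write this in S-coordinates: solve for y in y_1 f1 + y_2 f2 = <1, 1>.
This gives y = <-1, 0>, which is column 1 of [psi]_S.

<-1, 0>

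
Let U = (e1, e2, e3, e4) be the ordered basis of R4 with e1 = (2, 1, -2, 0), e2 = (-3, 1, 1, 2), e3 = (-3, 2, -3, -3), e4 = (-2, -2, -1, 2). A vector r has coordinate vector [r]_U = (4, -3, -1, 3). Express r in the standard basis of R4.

The coordinates say r = 4e1 - 3e2 - e3 + 3e4; adding the scaled basis vectors gives (14, -7, -11, 3).

(14, -7, -11, 3)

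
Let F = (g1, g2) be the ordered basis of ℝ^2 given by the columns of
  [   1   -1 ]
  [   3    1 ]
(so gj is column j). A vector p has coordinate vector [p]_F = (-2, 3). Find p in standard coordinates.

(-5, -3)

p = M [p]_F, where M has columns g1, g2.
Carrying out the matrix-vector product, p = (-5, -3).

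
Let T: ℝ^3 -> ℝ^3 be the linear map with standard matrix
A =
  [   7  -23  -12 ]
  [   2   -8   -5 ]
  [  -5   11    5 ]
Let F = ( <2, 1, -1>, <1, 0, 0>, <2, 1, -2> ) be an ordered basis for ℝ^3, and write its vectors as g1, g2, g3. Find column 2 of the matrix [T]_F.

<-1, 3, 3>

Compute T(g2) = A g2 = <7, 2, -5> in standard coordinates.
Then write this in F-coordinates: solve for y in y_1 g1 + ... + y_3 g3 = <7, 2, -5>.
This gives y = <-1, 3, 3>, which is column 2 of [T]_F.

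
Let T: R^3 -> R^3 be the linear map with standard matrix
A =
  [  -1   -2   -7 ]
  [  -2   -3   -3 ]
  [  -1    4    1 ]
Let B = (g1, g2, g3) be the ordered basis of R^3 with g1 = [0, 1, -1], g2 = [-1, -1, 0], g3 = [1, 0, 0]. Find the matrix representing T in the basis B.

[[-3, 3, 1], [-3, -2, 3], [2, 1, 2]]

With P the matrix whose columns are g1, ..., g3, [T]_B = P^(-1) A P.
Column by column: T(g1) = A g1 = [5, 0, 3]; its B-coordinates [-3, -3, 2] give column 1.
Continuing for each basis vector yields [T]_B = [[-3, 3, 1], [-3, -2, 3], [2, 1, 2]].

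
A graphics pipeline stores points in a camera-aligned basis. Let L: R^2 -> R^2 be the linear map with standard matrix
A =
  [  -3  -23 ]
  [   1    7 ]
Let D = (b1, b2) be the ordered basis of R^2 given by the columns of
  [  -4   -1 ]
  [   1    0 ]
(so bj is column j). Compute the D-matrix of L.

The j-th column of [L]_D is [L(bj)]_D.
L(b1) = A b1 = <-11, 3> = 3b1 - b2, so column 1 is <3, -1>.
Repeating for b2 and assembling the columns gives [[3, -1], [-1, 1]].

[[3, -1], [-1, 1]]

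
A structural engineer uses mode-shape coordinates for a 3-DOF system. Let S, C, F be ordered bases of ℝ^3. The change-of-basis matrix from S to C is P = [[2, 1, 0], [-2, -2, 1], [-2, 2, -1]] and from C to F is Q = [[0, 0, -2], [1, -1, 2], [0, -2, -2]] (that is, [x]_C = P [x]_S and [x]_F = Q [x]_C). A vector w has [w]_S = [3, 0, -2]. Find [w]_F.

Composing the changes, [w]_F = Q P [w]_S.
Q P = [[4, -4, 2], [0, 7, -3], [8, 0, 0]]; applying this to [3, 0, -2] gives [8, 6, 24].

[8, 6, 24]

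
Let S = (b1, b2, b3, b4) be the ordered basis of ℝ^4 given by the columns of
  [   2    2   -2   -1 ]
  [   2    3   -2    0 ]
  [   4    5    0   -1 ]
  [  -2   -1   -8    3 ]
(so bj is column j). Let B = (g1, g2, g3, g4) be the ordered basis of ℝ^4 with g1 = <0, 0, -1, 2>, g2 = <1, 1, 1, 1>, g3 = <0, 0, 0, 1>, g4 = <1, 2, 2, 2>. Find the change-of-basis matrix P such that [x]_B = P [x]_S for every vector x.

[[-2, -2, -2, 1], [2, 1, -2, -2], [0, 0, -2, 1], [0, 1, 0, 1]]

Take x = bj: its S-coordinates are the j-th standard unit vector, so P e_j — column j of P — equals [bj]_B.
b1 = -2g1 + 2g2 + 0·g3 + 0·g4, giving column 1 = <-2, 2, 0, 0>; repeating for each j gives P = [[-2, -2, -2, 1], [2, 1, -2, -2], [0, 0, -2, 1], [0, 1, 0, 1]].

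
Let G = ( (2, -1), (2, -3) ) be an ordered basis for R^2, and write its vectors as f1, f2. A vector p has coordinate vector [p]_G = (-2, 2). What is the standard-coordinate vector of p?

p = M [p]_G, where M has columns f1, f2.
Carrying out the matrix-vector product, p = (0, -4).

(0, -4)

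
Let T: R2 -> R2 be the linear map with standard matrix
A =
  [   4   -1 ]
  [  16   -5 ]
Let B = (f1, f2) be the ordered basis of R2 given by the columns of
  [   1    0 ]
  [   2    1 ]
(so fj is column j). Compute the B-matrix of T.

With P the matrix whose columns are f1, f2, [T]_B = P^(-1) A P.
Column by column: T(f1) = A f1 = (2, 6); its B-coordinates (2, 2) give column 1.
Continuing for each basis vector yields [T]_B = [[2, -1], [2, -3]].

[[2, -1], [2, -3]]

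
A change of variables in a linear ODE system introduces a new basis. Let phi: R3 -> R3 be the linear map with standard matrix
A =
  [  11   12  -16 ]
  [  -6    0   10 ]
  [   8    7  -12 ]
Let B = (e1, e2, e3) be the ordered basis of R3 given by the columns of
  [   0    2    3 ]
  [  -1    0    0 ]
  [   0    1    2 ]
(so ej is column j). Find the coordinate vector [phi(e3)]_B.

(-2, 2, -1)

Compute phi(e3) = A e3 = (1, 2, 0) in standard coordinates.
Then write this in B-coordinates: solve for y in y_1 e1 + ... + y_3 e3 = (1, 2, 0).
This gives y = (-2, 2, -1), which is column 3 of [phi]_B.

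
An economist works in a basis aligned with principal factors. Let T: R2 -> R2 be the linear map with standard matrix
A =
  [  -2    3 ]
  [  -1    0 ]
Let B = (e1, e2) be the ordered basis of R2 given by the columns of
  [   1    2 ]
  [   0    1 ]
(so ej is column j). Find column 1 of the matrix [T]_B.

Compute T(e1) = A e1 = (-2, -1) in standard coordinates.
Then write this in B-coordinates: solve for y in y_1 e1 + y_2 e2 = (-2, -1).
This gives y = (0, -1), which is column 1 of [T]_B.

(0, -1)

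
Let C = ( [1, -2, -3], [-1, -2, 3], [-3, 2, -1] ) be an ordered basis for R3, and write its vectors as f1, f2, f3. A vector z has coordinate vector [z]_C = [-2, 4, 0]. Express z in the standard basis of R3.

[-6, -4, 18]

z = M [z]_C, where M has columns f1, ..., f3.
Carrying out the matrix-vector product, z = [-6, -4, 18].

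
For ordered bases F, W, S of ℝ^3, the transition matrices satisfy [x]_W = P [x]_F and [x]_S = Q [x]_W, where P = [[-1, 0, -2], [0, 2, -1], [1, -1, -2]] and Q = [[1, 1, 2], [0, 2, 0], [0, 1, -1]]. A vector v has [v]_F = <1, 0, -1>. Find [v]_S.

Composing the changes, [v]_S = Q P [v]_F.
Q P = [[1, 0, -7], [0, 4, -2], [-1, 3, 1]]; applying this to <1, 0, -1> gives <8, 2, -2>.

<8, 2, -2>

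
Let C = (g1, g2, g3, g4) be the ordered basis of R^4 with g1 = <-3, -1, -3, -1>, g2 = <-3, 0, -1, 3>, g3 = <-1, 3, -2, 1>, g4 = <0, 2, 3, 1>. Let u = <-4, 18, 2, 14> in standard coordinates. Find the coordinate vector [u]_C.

<-2, 2, 4, 2>

We seek scalars with c_1 g1 + ... + c_4 g4 = u; equivalently solve M c = u where the columns of M are g1, ..., g4.
Row-reducing the augmented matrix [M | u] gives c = (-2, 2, 4, 2).
Check: -2g1 + 2g2 + 4g3 + 2g4 = <-4, 18, 2, 14>.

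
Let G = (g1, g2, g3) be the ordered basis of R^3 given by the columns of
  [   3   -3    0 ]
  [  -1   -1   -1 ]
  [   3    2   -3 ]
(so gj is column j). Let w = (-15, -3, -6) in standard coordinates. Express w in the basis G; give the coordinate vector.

Write w = c_1 g1 + ... + c_3 g3 and solve for the c_i.
Solving this 3x3 system gives c = (-2, 3, 2).
Check: -2g1 + 3g2 + 2g3 = (-15, -3, -6).

(-2, 3, 2)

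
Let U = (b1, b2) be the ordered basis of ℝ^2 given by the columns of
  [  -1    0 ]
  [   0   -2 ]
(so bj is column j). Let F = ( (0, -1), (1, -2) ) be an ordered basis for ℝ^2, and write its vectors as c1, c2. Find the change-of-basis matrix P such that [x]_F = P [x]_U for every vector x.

[[2, 2], [-1, 0]]

Take x = bj: its U-coordinates are the j-th standard unit vector, so P e_j — column j of P — equals [bj]_F.
b1 = 2c1 - c2, giving column 1 = (2, -1); repeating for each j gives P = [[2, 2], [-1, 0]].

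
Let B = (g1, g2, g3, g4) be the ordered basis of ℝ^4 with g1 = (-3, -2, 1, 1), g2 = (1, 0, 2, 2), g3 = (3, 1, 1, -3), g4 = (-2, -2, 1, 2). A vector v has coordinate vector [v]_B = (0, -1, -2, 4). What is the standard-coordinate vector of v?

(-15, -10, 0, 12)

The coordinates say v = 0·g1 - g2 - 2g3 + 4g4; adding the scaled basis vectors gives (-15, -10, 0, 12).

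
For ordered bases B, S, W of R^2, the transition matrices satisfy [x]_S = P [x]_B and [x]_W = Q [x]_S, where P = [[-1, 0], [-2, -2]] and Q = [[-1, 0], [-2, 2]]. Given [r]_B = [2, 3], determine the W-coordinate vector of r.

Composing the changes, [r]_W = Q P [r]_B.
Q P = [[1, 0], [-2, -4]]; applying this to [2, 3] gives [2, -16].

[2, -16]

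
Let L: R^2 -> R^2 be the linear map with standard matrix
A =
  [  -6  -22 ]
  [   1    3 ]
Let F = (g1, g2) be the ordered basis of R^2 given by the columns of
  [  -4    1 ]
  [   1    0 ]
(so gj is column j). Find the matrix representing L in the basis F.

[[-1, 1], [-2, -2]]

Let P have columns g1, g2. Then [L]_F = P^(-1) A P.
Here det P = -1, so P^(-1) is integer; computing A P first and then P^(-1)(A P) gives [[-1, 1], [-2, -2]].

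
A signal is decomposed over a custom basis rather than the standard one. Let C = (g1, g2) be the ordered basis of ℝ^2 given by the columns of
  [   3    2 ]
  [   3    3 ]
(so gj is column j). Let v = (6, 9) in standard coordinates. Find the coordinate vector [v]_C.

[v]_C is the unique c with M c = v, where M has columns g1, g2.
System: 3c_1 + 2c_2 = 6, 3c_1 + 3c_2 = 9; solving gives c_1 = 0, c_2 = 3.
Check: 0·g1 + 3g2 = (6, 9).

(0, 3)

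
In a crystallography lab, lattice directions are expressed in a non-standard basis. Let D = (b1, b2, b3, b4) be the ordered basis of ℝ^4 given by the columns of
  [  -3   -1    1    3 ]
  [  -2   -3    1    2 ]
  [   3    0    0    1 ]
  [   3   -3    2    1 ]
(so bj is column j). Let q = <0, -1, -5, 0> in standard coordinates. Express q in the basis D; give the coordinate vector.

We seek scalars with c_1 b1 + ... + c_4 b4 = q; equivalently solve M c = q where the columns of M are b1, ..., b4.
Row-reducing the augmented matrix [M | q] gives c = (-1, 1, 4, -2).
Check: -b1 + b2 + 4b3 - 2b4 = <0, -1, -5, 0>.

<-1, 1, 4, -2>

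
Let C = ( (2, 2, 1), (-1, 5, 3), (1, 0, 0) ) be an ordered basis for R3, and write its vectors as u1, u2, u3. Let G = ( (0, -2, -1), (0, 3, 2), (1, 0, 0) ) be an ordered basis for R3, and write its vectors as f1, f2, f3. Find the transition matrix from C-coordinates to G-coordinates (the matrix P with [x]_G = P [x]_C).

[[-1, -1, 0], [0, 1, 0], [2, -1, 1]]

Take x = uj: its C-coordinates are the j-th standard unit vector, so P e_j — column j of P — equals [uj]_G.
u1 = -f1 + 0·f2 + 2f3, giving column 1 = (-1, 0, 2); repeating for each j gives P = [[-1, -1, 0], [0, 1, 0], [2, -1, 1]].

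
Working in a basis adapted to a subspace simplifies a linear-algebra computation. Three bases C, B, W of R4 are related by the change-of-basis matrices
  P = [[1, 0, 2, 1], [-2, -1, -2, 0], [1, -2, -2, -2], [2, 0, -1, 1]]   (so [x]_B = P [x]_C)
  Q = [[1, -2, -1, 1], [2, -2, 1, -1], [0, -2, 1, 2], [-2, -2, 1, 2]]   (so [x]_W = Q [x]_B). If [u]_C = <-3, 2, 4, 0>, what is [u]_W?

Composing the changes, [u]_W = Q P [u]_C.
Q P = [[6, 4, 7, 4], [5, 0, 7, -1], [9, 0, 0, 0], [7, 0, -4, -2]]; applying this to <-3, 2, 4, 0> gives <18, 13, -27, -37>.

<18, 13, -27, -37>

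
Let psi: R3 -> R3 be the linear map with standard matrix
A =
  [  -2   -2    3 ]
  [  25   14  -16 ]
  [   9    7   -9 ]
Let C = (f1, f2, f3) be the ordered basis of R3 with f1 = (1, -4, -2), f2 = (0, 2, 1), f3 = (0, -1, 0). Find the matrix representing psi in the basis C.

[[0, -1, 2], [-1, 3, -3], [-3, -2, 0]]

The j-th column of [psi]_C is [psi(fj)]_C.
psi(f1) = A f1 = (0, 1, -1) = 0·f1 - f2 - 3f3, so column 1 is (0, -1, -3).
Repeating for f2, f3 and assembling the columns gives [[0, -1, 2], [-1, 3, -3], [-3, -2, 0]].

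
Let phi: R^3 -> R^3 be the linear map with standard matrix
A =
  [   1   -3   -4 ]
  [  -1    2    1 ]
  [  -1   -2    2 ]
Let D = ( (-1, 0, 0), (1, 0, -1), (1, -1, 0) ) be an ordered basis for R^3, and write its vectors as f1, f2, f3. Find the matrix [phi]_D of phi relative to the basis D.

Let P have columns f1, ..., f3. Then [phi]_D = P^(-1) A P.
Here det P = 1, so P^(-1) is integer; computing A P first and then P^(-1)(A P) gives [[-1, 0, -2], [-1, 3, -1], [-1, 2, 3]].

[[-1, 0, -2], [-1, 3, -1], [-1, 2, 3]]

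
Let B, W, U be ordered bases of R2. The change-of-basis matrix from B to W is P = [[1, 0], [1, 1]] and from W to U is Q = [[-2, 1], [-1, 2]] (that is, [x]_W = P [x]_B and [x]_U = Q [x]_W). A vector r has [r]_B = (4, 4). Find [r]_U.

(0, 12)

Apply P to get W-coordinates (4, 8), then Q to get U-coordinates.
The result is [r]_U = (0, 12).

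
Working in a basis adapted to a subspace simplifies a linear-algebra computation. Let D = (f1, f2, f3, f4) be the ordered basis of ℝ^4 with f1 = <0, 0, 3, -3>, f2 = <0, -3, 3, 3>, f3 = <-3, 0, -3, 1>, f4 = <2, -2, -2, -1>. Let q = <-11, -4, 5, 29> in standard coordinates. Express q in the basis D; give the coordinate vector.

<-4, 4, 1, -4>

We seek scalars with c_1 f1 + ... + c_4 f4 = q; equivalently solve M c = q where the columns of M are f1, ..., f4.
Solving this 4x4 system gives c = (-4, 4, 1, -4).
Check: -4f1 + 4f2 + f3 - 4f4 = <-11, -4, 5, 29>.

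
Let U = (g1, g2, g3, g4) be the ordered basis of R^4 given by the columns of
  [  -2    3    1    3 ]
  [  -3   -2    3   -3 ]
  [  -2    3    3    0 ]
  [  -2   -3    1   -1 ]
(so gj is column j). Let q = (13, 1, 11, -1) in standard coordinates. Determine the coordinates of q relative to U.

Write q = c_1 g1 + ... + c_4 g4 and solve for the c_i.
Gaussian elimination on [M | q] yields c = (-1, 1, 2, 2).
Check: -g1 + g2 + 2g3 + 2g4 = (13, 1, 11, -1).

(-1, 1, 2, 2)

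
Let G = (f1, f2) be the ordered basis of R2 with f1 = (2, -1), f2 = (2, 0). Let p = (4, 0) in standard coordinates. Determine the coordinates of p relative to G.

(0, 2)

We seek scalars with c_1 f1 + c_2 f2 = p; equivalently solve M c = p where the columns of M are f1, f2.
System: 2c_1 + 2c_2 = 4, -c_1 + 0c_2 = 0; solving gives c_1 = 0, c_2 = 2.
Check: 0·f1 + 2f2 = (4, 0).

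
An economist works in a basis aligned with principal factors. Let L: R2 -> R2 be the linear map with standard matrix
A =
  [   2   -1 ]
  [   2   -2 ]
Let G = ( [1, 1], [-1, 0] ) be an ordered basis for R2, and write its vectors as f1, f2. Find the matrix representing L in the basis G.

[[0, -2], [-1, 0]]

With P the matrix whose columns are f1, f2, [L]_G = P^(-1) A P.
Column by column: L(f1) = A f1 = [1, 0]; its G-coordinates [0, -1] give column 1.
Continuing for each basis vector yields [L]_G = [[0, -2], [-1, 0]].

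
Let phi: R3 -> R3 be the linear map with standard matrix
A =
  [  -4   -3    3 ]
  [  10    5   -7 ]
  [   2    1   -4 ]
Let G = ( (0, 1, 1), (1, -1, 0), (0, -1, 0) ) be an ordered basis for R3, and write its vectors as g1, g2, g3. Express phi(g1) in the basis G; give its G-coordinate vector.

Column 1 of [phi]_G is the G-coordinate vector of phi(g1).
In standard coordinates phi(g1) = A g1 = (0, -2, -3).
Converting to G: (0, -2, -3) = -3g1 + 0·g2 - g3, so the coordinate vector is (-3, 0, -1).

(-3, 0, -1)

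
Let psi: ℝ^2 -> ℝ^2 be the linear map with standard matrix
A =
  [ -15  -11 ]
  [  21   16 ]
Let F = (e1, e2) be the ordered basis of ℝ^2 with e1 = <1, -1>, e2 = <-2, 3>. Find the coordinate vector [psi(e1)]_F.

Column 1 of [psi]_F is the F-coordinate vector of psi(e1).
In standard coordinates psi(e1) = A e1 = <-4, 5>.
Converting to F: <-4, 5> = -2e1 + e2, so the coordinate vector is <-2, 1>.

<-2, 1>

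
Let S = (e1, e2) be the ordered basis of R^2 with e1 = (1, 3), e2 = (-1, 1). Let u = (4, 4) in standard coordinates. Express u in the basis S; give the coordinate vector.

We seek scalars with c_1 e1 + c_2 e2 = u; equivalently solve M c = u where the columns of M are e1, e2.
System: c_1 - c_2 = 4, 3c_1 + c_2 = 4; solving gives c_1 = 2, c_2 = -2.
Check: 2e1 - 2e2 = (4, 4).

(2, -2)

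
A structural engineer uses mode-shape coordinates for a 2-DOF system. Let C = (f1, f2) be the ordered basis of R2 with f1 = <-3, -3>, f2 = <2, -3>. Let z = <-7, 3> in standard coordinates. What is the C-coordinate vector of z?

We seek scalars with c_1 f1 + c_2 f2 = z; equivalently solve M c = z where the columns of M are f1, f2.
System: -3c_1 + 2c_2 = -7, -3c_1 - 3c_2 = 3; solving gives c_1 = 1, c_2 = -2.
Check: f1 - 2f2 = <-7, 3>.

<1, -2>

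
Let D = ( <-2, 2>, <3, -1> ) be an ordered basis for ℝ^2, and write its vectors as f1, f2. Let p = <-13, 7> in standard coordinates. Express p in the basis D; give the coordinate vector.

[p]_D is the unique c with M c = p, where M has columns f1, f2.
System: -2c_1 + 3c_2 = -13, 2c_1 - c_2 = 7; solving gives c_1 = 2, c_2 = -3.
Check: 2f1 - 3f2 = <-13, 7>.

<2, -3>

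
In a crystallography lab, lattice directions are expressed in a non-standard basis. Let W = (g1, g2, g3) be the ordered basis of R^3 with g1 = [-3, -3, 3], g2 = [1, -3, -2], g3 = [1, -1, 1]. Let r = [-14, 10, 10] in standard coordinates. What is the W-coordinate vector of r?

Write r = c_1 g1 + ... + c_3 g3 and solve for the c_i.
Solving this 3x3 system gives c = (2, -4, -4).
Check: 2g1 - 4g2 - 4g3 = [-14, 10, 10].

[2, -4, -4]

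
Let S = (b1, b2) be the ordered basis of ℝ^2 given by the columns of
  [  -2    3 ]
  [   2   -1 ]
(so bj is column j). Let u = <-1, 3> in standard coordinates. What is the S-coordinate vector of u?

<2, 1>

Write u = c_1 b1 + c_2 b2 and solve for the c_i.
System: -2c_1 + 3c_2 = -1, 2c_1 - c_2 = 3; solving gives c_1 = 2, c_2 = 1.
Check: 2b1 + b2 = <-1, 3>.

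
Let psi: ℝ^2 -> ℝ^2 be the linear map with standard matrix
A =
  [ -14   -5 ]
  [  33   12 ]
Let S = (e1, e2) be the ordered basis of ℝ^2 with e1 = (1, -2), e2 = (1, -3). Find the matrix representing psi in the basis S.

[[-3, 0], [-1, 1]]

With P the matrix whose columns are e1, e2, [psi]_S = P^(-1) A P.
Column by column: psi(e1) = A e1 = (-4, 9); its S-coordinates (-3, -1) give column 1.
Continuing for each basis vector yields [psi]_S = [[-3, 0], [-1, 1]].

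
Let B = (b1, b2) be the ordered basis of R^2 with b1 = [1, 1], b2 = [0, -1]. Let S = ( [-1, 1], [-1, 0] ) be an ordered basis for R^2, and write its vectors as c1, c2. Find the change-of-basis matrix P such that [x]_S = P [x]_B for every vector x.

[[1, -1], [-2, 1]]

Let M have columns bj and N have columns cj. Then for every x, N [x]_S = x = M [x]_B, so P = N^(-1) M.
Since det N = 1, N^(-1) has integer entries; multiplying gives P = [[1, -1], [-2, 1]].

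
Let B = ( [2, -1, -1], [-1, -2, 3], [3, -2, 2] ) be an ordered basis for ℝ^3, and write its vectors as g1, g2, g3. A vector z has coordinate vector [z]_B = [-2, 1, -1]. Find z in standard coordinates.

z = M [z]_B, where M has columns g1, ..., g3.
Carrying out the matrix-vector product, z = [-8, 2, 3].

[-8, 2, 3]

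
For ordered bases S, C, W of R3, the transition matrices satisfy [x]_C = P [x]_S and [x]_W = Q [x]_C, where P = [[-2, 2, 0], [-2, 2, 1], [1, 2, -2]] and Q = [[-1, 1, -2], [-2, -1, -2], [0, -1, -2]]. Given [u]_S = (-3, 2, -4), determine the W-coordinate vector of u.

Composing the changes, [u]_W = Q P [u]_S.
Q P = [[-2, -4, 5], [4, -10, 3], [0, -6, 3]]; applying this to (-3, 2, -4) gives (-22, -44, -24).

(-22, -44, -24)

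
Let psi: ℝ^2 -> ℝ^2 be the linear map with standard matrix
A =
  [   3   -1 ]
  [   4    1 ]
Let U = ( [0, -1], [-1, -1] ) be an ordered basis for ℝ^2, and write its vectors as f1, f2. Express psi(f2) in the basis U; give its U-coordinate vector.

Compute psi(f2) = A f2 = [-2, -5] in standard coordinates.
Then write this in U-coordinates: solve for y in y_1 f1 + y_2 f2 = [-2, -5].
This gives y = [3, 2], which is column 2 of [psi]_U.

[3, 2]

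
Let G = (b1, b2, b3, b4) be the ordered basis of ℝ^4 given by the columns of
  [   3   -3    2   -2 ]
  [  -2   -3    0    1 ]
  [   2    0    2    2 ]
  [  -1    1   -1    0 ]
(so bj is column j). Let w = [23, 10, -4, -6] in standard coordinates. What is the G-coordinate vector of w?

[-1, -4, 3, -4]

Write w = c_1 b1 + ... + c_4 b4 and solve for the c_i.
Row-reducing the augmented matrix [M | w] gives c = (-1, -4, 3, -4).
Check: -b1 - 4b2 + 3b3 - 4b4 = [23, 10, -4, -6].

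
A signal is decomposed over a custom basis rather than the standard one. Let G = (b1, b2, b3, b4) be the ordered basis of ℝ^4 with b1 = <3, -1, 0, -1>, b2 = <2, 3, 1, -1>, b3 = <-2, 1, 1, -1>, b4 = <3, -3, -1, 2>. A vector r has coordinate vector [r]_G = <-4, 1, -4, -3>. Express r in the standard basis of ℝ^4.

r = M [r]_G, where M has columns b1, ..., b4.
Carrying out the matrix-vector product, r = <-11, 12, 0, 1>.

<-11, 12, 0, 1>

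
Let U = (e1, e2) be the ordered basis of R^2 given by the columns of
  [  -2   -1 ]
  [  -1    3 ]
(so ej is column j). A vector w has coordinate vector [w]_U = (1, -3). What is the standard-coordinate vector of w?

By definition w = e1 - 3e2.
Summing componentwise gives (1, -10).

(1, -10)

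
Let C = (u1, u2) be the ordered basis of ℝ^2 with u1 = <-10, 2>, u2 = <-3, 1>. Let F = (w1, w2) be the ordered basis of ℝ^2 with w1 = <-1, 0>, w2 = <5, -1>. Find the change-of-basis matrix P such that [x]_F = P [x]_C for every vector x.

[[0, -2], [-2, -1]]

Column j of P is [uj]_F, since P maps C-coordinates to F-coordinates.
Expressing u1 in F: u1 = 0·w1 - 2w2, so column 1 of P is <0, -2>.
Doing the same for each uj gives P = [[0, -2], [-2, -1]].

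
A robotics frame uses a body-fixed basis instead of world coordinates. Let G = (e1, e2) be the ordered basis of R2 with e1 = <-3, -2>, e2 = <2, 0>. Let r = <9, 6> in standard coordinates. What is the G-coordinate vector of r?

<-3, 0>

Write r = c_1 e1 + c_2 e2 and solve for the c_i.
System: -3c_1 + 2c_2 = 9, -2c_1 + 0c_2 = 6; solving gives c_1 = -3, c_2 = 0.
Check: -3e1 + 0·e2 = <9, 6>.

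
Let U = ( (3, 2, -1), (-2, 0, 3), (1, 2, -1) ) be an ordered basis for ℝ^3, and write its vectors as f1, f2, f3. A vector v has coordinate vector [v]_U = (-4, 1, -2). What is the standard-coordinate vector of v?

v = M [v]_U, where M has columns f1, ..., f3.
Carrying out the matrix-vector product, v = (-16, -12, 9).

(-16, -12, 9)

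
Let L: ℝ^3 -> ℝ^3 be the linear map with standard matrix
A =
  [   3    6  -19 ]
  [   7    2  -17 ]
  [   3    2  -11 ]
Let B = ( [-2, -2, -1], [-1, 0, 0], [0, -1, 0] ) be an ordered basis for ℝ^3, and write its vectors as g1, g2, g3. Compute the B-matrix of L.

Let P have columns g1, ..., g3. Then [L]_B = P^(-1) A P.
Here det P = -1, so P^(-1) is integer; computing A P first and then P^(-1)(A P) gives [[-1, 3, 2], [1, -3, 2], [3, 1, -2]].

[[-1, 3, 2], [1, -3, 2], [3, 1, -2]]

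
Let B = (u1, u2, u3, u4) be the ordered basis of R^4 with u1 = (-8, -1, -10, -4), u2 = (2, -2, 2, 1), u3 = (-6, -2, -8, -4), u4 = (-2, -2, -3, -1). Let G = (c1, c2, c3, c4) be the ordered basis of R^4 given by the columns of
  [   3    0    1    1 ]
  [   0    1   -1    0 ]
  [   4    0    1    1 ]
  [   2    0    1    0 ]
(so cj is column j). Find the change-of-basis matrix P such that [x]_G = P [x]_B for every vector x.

[[-2, 0, -2, -1], [-1, -1, -2, -1], [0, 1, 0, 1], [-2, 1, 0, 0]]

Column j of P is [uj]_G, since P maps B-coordinates to G-coordinates.
Expressing u1 in G: u1 = -2c1 - c2 + 0·c3 - 2c4, so column 1 of P is (-2, -1, 0, -2).
Doing the same for each uj gives P = [[-2, 0, -2, -1], [-1, -1, -2, -1], [0, 1, 0, 1], [-2, 1, 0, 0]].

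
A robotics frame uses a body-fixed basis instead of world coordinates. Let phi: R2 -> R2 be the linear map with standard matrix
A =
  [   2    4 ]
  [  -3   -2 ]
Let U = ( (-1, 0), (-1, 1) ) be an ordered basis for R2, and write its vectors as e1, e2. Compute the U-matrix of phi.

Let P have columns e1, e2. Then [phi]_U = P^(-1) A P.
Here det P = -1, so P^(-1) is integer; computing A P first and then P^(-1)(A P) gives [[-1, -3], [3, 1]].

[[-1, -3], [3, 1]]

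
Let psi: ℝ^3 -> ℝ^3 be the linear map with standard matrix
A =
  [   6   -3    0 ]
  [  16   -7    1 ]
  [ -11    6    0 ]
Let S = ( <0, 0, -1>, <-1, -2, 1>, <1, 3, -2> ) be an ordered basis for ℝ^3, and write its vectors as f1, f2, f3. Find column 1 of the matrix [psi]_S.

Column 1 of [psi]_S is the S-coordinate vector of psi(f1).
In standard coordinates psi(f1) = A f1 = <0, -1, 0>.
Converting to S: <0, -1, 0> = f1 - f2 - f3, so the coordinate vector is <1, -1, -1>.

<1, -1, -1>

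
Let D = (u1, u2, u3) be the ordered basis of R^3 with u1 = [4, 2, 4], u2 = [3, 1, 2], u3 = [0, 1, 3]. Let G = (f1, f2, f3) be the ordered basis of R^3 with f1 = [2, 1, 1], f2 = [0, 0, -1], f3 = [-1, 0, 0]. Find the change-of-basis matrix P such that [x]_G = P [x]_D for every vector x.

[[2, 1, 1], [-2, -1, -2], [0, -1, 2]]

Let M have columns uj and N have columns fj. Then for every x, N [x]_G = x = M [x]_D, so P = N^(-1) M.
Since det N = 1, N^(-1) has integer entries; multiplying gives P = [[2, 1, 1], [-2, -1, -2], [0, -1, 2]].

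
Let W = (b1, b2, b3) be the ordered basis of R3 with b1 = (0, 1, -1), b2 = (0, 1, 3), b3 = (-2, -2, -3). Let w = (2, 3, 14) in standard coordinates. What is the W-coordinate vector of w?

Write w = c_1 b1 + ... + c_3 b3 and solve for the c_i.
Solving this 3x3 system gives c = (-2, 3, -1).
Check: -2b1 + 3b2 - b3 = (2, 3, 14).

(-2, 3, -1)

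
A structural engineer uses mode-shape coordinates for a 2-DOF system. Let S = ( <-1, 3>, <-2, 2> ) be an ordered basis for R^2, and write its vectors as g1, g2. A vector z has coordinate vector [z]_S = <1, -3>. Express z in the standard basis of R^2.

<5, -3>

z = M [z]_S, where M has columns g1, g2.
Carrying out the matrix-vector product, z = <5, -3>.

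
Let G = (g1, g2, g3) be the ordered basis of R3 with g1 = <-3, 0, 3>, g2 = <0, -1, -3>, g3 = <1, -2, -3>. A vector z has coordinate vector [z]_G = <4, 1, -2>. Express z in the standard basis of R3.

By definition z = 4g1 + g2 - 2g3.
Summing componentwise gives <-14, 3, 15>.

<-14, 3, 15>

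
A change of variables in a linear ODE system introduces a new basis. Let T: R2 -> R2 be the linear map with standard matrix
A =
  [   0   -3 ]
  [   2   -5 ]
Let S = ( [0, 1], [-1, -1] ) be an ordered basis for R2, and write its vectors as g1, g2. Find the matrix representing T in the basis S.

The j-th column of [T]_S is [T(gj)]_S.
T(g1) = A g1 = [-3, -5] = -2g1 + 3g2, so column 1 is [-2, 3].
Repeating for g2 and assembling the columns gives [[-2, 0], [3, -3]].

[[-2, 0], [3, -3]]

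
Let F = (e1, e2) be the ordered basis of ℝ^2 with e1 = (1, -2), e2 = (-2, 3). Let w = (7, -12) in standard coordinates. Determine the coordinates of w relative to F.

(3, -2)

Write w = c_1 e1 + c_2 e2 and solve for the c_i.
System: c_1 - 2c_2 = 7, -2c_1 + 3c_2 = -12; solving gives c_1 = 3, c_2 = -2.
Check: 3e1 - 2e2 = (7, -12).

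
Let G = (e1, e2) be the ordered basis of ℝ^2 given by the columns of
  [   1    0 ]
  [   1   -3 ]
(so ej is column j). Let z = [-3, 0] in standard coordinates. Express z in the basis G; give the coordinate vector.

[z]_G is the unique c with M c = z, where M has columns e1, e2.
System: c_1 + 0c_2 = -3, c_1 - 3c_2 = 0; solving gives c_1 = -3, c_2 = -1.
Check: -3e1 - e2 = [-3, 0].

[-3, -1]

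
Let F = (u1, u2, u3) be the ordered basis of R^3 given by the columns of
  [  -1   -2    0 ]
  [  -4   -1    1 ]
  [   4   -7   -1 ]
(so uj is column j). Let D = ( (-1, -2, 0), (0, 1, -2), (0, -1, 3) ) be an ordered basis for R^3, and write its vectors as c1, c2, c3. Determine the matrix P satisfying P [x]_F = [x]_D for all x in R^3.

Column j of P is [uj]_D, since P maps F-coordinates to D-coordinates.
Expressing u1 in D: u1 = c1 - 2c2 + 0·c3, so column 1 of P is (1, -2, 0).
Doing the same for each uj gives P = [[1, 2, 0], [-2, 2, 2], [0, -1, 1]].

[[1, 2, 0], [-2, 2, 2], [0, -1, 1]]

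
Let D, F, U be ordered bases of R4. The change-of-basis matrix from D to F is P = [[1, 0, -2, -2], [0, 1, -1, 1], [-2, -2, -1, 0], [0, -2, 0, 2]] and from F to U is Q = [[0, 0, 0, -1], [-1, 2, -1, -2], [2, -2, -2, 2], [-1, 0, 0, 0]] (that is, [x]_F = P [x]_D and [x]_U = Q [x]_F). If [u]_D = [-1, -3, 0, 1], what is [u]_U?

[-8, -25, -2, 3]

Composing the changes, [u]_U = Q P [u]_D.
Q P = [[0, 2, 0, -2], [1, 8, 1, 0], [6, -2, 0, -2], [-1, 0, 2, 2]]; applying this to [-1, -3, 0, 1] gives [-8, -25, -2, 3].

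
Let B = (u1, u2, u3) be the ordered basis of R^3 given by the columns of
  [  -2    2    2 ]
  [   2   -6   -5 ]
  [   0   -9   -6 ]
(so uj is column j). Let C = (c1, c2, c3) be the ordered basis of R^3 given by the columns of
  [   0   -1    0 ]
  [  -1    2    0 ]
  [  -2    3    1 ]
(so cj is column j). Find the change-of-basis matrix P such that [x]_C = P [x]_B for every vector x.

[[2, 2, 1], [2, -2, -2], [-2, 1, 2]]

Column j of P is [uj]_C, since P maps B-coordinates to C-coordinates.
Expressing u1 in C: u1 = 2c1 + 2c2 - 2c3, so column 1 of P is [2, 2, -2].
Doing the same for each uj gives P = [[2, 2, 1], [2, -2, -2], [-2, 1, 2]].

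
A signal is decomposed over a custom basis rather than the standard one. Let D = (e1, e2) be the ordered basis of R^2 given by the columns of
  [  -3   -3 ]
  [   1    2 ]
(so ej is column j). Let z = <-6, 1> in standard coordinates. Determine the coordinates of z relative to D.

Write z = c_1 e1 + c_2 e2 and solve for the c_i.
System: -3c_1 - 3c_2 = -6, c_1 + 2c_2 = 1; solving gives c_1 = 3, c_2 = -1.
Check: 3e1 - e2 = <-6, 1>.

<3, -1>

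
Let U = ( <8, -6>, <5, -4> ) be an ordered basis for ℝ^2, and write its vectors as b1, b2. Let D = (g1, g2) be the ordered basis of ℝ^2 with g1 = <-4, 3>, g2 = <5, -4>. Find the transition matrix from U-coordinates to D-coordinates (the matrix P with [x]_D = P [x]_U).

[[-2, 0], [0, 1]]

Column j of P is [bj]_D, since P maps U-coordinates to D-coordinates.
Expressing b1 in D: b1 = -2g1 + 0·g2, so column 1 of P is <-2, 0>.
Doing the same for each bj gives P = [[-2, 0], [0, 1]].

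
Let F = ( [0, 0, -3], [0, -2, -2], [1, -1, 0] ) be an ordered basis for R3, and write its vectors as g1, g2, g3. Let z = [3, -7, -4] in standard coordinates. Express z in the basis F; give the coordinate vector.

We seek scalars with c_1 g1 + ... + c_3 g3 = z; equivalently solve M c = z where the columns of M are g1, ..., g3.
Row-reducing the augmented matrix [M | z] gives c = (0, 2, 3).
Check: 0·g1 + 2g2 + 3g3 = [3, -7, -4].

[0, 2, 3]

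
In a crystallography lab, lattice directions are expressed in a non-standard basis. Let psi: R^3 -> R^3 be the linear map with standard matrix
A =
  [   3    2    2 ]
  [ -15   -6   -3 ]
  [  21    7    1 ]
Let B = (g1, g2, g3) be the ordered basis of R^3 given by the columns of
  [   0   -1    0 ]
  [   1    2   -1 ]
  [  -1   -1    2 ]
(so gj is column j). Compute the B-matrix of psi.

[[0, 1, 1], [0, 1, -2], [3, -3, -3]]

The j-th column of [psi]_B is [psi(gj)]_B.
psi(g1) = A g1 = <0, -3, 6> = 0·g1 + 0·g2 + 3g3, so column 1 is <0, 0, 3>.
Repeating for g2, g3 and assembling the columns gives [[0, 1, 1], [0, 1, -2], [3, -3, -3]].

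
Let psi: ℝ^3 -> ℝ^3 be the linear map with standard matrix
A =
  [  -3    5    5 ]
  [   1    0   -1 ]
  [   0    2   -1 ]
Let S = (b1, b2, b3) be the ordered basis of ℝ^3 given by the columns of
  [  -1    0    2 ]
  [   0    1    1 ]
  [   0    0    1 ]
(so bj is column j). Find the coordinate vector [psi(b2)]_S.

Compute psi(b2) = A b2 = (5, 0, 2) in standard coordinates.
Then write this in S-coordinates: solve for y in y_1 b1 + ... + y_3 b3 = (5, 0, 2).
This gives y = (-1, -2, 2), which is column 2 of [psi]_S.

(-1, -2, 2)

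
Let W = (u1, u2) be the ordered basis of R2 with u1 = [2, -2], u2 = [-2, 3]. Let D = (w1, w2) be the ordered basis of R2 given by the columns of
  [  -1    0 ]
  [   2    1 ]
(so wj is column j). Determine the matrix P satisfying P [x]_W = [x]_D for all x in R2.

[[-2, 2], [2, -1]]

Let M have columns uj and N have columns wj. Then for every x, N [x]_D = x = M [x]_W, so P = N^(-1) M.
Since det N = -1, N^(-1) has integer entries; multiplying gives P = [[-2, 2], [2, -1]].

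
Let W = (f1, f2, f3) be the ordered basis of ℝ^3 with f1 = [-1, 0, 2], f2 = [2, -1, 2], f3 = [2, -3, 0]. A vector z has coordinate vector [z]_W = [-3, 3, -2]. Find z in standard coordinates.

[5, 3, 0]

The coordinates say z = -3f1 + 3f2 - 2f3; adding the scaled basis vectors gives [5, 3, 0].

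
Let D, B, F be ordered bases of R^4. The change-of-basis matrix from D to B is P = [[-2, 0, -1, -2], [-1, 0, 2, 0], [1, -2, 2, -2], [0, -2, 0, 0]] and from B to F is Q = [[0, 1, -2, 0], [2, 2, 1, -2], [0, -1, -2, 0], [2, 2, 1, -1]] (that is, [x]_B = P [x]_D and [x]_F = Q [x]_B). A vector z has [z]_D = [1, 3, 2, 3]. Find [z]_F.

[17, -9, 11, -15]

First [z]_B = P [z]_D = [-10, 3, -7, -6].
Then [z]_F = Q [z]_B = [17, -9, 11, -15].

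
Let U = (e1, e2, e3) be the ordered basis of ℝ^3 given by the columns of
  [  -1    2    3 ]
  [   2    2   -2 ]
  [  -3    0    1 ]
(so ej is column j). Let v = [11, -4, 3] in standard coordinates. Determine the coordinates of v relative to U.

[0, 1, 3]

We seek scalars with c_1 e1 + ... + c_3 e3 = v; equivalently solve M c = v where the columns of M are e1, ..., e3.
Solving this 3x3 system gives c = (0, 1, 3).
Check: 0·e1 + e2 + 3e3 = [11, -4, 3].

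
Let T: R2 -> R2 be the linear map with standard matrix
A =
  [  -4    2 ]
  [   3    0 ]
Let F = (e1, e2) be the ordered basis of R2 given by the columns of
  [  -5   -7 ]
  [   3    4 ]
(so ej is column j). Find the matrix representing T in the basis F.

The j-th column of [T]_F is [T(ej)]_F.
T(e1) = A e1 = (26, -15) = -e1 - 3e2, so column 1 is (-1, -3).
Repeating for e2 and assembling the columns gives [[-1, -3], [-3, -3]].

[[-1, -3], [-3, -3]]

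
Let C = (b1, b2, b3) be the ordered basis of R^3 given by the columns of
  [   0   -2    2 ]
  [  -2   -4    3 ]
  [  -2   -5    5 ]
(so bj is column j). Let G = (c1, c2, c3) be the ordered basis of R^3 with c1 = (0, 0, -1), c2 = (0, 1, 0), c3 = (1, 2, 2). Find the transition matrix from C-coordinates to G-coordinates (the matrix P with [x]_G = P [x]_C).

[[2, 1, -1], [-2, 0, -1], [0, -2, 2]]

Take x = bj: its C-coordinates are the j-th standard unit vector, so P e_j — column j of P — equals [bj]_G.
b1 = 2c1 - 2c2 + 0·c3, giving column 1 = (2, -2, 0); repeating for each j gives P = [[2, 1, -1], [-2, 0, -1], [0, -2, 2]].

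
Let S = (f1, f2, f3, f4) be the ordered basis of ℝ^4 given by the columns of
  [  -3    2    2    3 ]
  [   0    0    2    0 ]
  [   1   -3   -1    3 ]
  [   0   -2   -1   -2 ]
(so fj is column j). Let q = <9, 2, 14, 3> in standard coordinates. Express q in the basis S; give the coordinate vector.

[q]_S is the unique c with M c = q, where M has columns f1, ..., f4.
Gaussian elimination on [M | q] yields c = (-3, -4, 1, 2).
Check: -3f1 - 4f2 + f3 + 2f4 = <9, 2, 14, 3>.

<-3, -4, 1, 2>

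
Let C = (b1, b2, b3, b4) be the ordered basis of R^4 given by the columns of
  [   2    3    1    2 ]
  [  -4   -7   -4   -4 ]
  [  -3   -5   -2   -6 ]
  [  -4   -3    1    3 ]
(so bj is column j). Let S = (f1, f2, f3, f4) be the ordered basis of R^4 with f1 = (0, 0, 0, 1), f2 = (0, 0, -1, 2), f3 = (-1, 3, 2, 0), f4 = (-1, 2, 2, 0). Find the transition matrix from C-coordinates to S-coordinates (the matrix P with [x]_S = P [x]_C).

Let M have columns bj and N have columns fj. Then for every x, N [x]_S = x = M [x]_C, so P = N^(-1) M.
Since det N = 1, N^(-1) has integer entries; multiplying gives P = [[-2, -1, 1, -1], [-1, -1, 0, 2], [0, -1, -2, 0], [-2, -2, 1, -2]].

[[-2, -1, 1, -1], [-1, -1, 0, 2], [0, -1, -2, 0], [-2, -2, 1, -2]]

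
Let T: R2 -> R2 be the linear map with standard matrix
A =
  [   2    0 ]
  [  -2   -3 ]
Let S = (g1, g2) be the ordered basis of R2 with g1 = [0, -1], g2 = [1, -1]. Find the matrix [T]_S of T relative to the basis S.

The j-th column of [T]_S is [T(gj)]_S.
T(g1) = A g1 = [0, 3] = -3g1 + 0·g2, so column 1 is [-3, 0].
Repeating for g2 and assembling the columns gives [[-3, -3], [0, 2]].

[[-3, -3], [0, 2]]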